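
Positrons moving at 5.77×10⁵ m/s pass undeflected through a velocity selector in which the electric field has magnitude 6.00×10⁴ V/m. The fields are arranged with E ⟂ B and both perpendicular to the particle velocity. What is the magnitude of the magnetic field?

Balance of forces in the selector: qE = qvB ⇒ B = E/v.
B = 6.00×10⁴/5.77×10⁵ = 0.104 T.

B = 0.104 T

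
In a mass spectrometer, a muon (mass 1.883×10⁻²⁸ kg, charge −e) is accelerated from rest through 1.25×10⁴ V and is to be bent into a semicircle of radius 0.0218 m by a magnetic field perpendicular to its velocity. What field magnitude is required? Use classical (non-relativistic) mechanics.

B ≈ 0.249 T

v = √(2|q|V/m) = √(2·1.602×10⁻¹⁹·1.25×10⁴/1.883×10⁻²⁸) ≈ 4.612×10⁶ m/s.
B = mv/(|q|r) = (1.883×10⁻²⁸)(4.612×10⁶)/((1.602×10⁻¹⁹)(0.0218)) ≈ 0.249 T.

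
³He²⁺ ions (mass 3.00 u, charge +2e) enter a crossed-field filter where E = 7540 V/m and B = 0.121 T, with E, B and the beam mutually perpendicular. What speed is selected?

v = 6.23×10⁴ m/s

For undeflected motion the electric and magnetic forces balance: qE = qvB.
v = E/B = 7540/0.121 = 6.23×10⁴ m/s.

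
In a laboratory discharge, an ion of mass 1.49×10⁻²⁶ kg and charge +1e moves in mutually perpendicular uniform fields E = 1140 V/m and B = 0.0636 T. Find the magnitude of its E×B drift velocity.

v_d ≈ 1.79×10⁴ m/s

In crossed fields the guiding centre drifts at v_d = |E×B|/B² = E/B, independent of charge and mass.
v_d = 1140/0.0636 = 1.79×10⁴ m/s.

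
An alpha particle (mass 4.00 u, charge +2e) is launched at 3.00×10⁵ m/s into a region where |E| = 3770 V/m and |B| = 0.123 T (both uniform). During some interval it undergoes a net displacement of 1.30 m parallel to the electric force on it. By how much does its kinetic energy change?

ΔKE ≈ 1.57×10⁻¹⁵ J

The magnetic force is always ⟂ v and does no work; only the electric force changes KE.
ΔKE = F_E · d = |q|E d = (3.204×10⁻¹⁹)(3770)(1.30) ≈ 1.57×10⁻¹⁵ J.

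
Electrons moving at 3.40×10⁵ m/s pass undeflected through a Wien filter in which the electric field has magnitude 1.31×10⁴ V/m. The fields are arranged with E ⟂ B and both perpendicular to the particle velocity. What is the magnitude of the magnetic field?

B = 0.0385 T

Balance of forces in the selector: qE = qvB ⇒ B = E/v.
B = 1.31×10⁴/3.40×10⁵ = 0.0385 T.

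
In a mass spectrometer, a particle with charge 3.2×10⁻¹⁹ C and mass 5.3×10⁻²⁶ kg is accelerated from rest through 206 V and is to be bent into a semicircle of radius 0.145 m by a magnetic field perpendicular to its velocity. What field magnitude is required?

B ≈ 0.0570 T

v = √(2|q|V/m) = √(2·3.2×10⁻¹⁹·206/5.3×10⁻²⁶) ≈ 4.988×10⁴ m/s.
B = mv/(|q|r) = (5.3×10⁻²⁶)(4.988×10⁴)/((3.2×10⁻¹⁹)(0.145)) ≈ 0.0570 T.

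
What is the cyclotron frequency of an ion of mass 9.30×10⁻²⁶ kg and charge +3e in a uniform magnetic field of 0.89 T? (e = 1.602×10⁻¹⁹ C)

f = |q|B/(2πm).
f = (4.806×10⁻¹⁹)(0.89)/(2π·9.30×10⁻²⁶) ≈ 7.3×10⁵ Hz.

f ≈ 7.3×10⁵ Hz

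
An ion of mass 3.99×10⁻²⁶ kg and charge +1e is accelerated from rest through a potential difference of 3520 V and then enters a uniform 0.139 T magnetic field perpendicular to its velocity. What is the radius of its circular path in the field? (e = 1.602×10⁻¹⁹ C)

Acceleration: |q|V = ½mv² ⇒ v = √(2|q|V/m) = √(2·1.602×10⁻¹⁹·3520/3.99×10⁻²⁶) ≈ 1.681×10⁵ m/s.
In the field: r = mv/(|q|B) = (3.99×10⁻²⁶)(1.681×10⁵)/((1.602×10⁻¹⁹)(0.139)) ≈ 0.301 m.

r ≈ 0.301 m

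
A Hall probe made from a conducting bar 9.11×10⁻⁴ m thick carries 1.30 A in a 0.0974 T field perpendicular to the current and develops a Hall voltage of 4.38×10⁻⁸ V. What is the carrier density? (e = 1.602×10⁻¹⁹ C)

n ≈ 1.98×10²⁸ m⁻³

From V_H = IB/(n e t), n = IB/(V_H e t).
n = (1.30)(0.0974)/((4.38×10⁻⁸)(1.602×10⁻¹⁹)(9.11×10⁻⁴)) ≈ 1.98×10²⁸ m⁻³.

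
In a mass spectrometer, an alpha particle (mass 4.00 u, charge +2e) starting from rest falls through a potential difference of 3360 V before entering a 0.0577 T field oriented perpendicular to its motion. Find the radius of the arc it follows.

Acceleration: |q|V = ½mv² ⇒ v = √(2|q|V/m) = √(2·3.204×10⁻¹⁹·3360/6.644×10⁻²⁷) ≈ 5.693×10⁵ m/s.
In the field: r = mv/(|q|B) = (6.644×10⁻²⁷)(5.693×10⁵)/((3.204×10⁻¹⁹)(0.0577)) ≈ 0.205 m.

r ≈ 0.205 m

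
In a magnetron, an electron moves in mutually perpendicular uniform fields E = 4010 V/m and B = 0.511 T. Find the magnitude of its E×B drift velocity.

v_d ≈ 7850 m/s

The E×B drift speed is v_d = E/B.
v_d = 4010/0.511 = 7850 m/s.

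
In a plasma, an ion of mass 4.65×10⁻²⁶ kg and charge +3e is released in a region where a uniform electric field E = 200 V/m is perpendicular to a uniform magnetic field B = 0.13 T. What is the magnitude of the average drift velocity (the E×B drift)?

v_d ≈ 1500 m/s

The E×B drift speed is v_d = E/B.
v_d = 200/0.13 = 1500 m/s.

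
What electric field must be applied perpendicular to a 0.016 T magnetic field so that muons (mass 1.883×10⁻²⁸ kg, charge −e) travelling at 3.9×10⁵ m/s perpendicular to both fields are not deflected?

For straight-line motion qE = qvB, so E = vB.
E = 3.9×10⁵ × 0.016 = 6200 V/m.

E = 6200 V/m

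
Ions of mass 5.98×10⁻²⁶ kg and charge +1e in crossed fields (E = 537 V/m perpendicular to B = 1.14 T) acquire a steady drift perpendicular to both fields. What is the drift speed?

In crossed fields the guiding centre drifts at v_d = |E×B|/B² = E/B, independent of charge and mass.
v_d = 537/1.14 = 471 m/s.

v_d ≈ 471 m/s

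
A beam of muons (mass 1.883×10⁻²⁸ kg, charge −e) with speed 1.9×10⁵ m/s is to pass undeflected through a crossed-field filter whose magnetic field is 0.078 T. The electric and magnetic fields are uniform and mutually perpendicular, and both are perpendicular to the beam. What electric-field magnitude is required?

E = 1.5×10⁴ V/m

For straight-line motion qE = qvB, so E = vB.
E = 1.9×10⁵ × 0.078 = 1.5×10⁴ V/m.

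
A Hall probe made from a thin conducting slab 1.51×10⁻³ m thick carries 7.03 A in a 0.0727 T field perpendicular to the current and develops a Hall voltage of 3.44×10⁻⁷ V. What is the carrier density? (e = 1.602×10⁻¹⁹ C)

n ≈ 6.14×10²⁷ m⁻³

From V_H = IB/(n e t), n = IB/(V_H e t).
n = (7.03)(0.0727)/((3.44×10⁻⁷)(1.602×10⁻¹⁹)(1.51×10⁻³)) ≈ 6.14×10²⁷ m⁻³.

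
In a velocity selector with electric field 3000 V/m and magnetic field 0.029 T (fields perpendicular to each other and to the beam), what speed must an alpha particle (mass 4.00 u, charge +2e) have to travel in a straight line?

Straight-line motion ⇒ electric and magnetic forces cancel, so E = vB.
v = E/B = 3000/0.029 = 1.0×10⁵ m/s.

v = 1.0×10⁵ m/s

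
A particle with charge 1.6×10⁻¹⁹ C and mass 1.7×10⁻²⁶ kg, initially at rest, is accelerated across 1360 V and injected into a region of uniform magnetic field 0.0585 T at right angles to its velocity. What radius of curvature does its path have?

r ≈ 0.291 m

Acceleration: |q|V = ½mv² ⇒ v = √(2|q|V/m) = √(2·1.6×10⁻¹⁹·1360/1.7×10⁻²⁶) ≈ 1.600×10⁵ m/s.
In the field: r = mv/(|q|B) = (1.7×10⁻²⁶)(1.600×10⁵)/((1.6×10⁻¹⁹)(0.0585)) ≈ 0.291 m.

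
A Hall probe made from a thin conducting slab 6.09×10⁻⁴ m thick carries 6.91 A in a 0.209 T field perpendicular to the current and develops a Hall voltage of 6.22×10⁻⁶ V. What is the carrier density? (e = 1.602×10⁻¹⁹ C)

n ≈ 2.38×10²⁷ m⁻³

From V_H = IB/(n e t), n = IB/(V_H e t).
n = (6.91)(0.209)/((6.22×10⁻⁶)(1.602×10⁻¹⁹)(6.09×10⁻⁴)) ≈ 2.38×10²⁷ m⁻³.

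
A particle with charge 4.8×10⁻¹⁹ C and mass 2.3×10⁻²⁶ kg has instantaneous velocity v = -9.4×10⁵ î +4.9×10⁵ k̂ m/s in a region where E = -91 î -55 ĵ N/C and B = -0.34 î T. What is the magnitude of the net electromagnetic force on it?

v×B = (0, -1.67×10⁵, 0) N/C.
E + v×B = (-91.0, -1.67×10⁵, 0) N/C.
F = q(E + v×B) = (4.8×10⁻¹⁹ C)·(-91.0, -1.67×10⁵, 0) = (-4.37×10⁻¹⁷, -8.00×10⁻¹⁴, 0) N.
|F| = 8.00×10⁻¹⁴ N.

|F| ≈ 8.00×10⁻¹⁴ N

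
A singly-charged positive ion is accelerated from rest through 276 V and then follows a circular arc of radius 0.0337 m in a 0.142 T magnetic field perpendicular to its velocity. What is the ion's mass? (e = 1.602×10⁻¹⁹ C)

Combine |q|V = ½mv² and r = mv/(|q|B): eliminate v to get m = qB²r²/(2V).
m = (1.602×10⁻¹⁹)(0.142)²(0.0337)²/(2·276) ≈ 6.65×10⁻²⁷ kg.

m ≈ 6.65×10⁻²⁷ kg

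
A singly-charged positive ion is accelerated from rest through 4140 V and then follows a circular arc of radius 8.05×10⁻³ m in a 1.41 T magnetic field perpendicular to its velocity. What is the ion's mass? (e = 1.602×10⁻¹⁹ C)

m ≈ 2.49×10⁻²⁷ kg

Combine |q|V = ½mv² and r = mv/(|q|B): eliminate v to get m = qB²r²/(2V).
m = (1.602×10⁻¹⁹)(1.41)²(8.05×10⁻³)²/(2·4140) ≈ 2.49×10⁻²⁷ kg.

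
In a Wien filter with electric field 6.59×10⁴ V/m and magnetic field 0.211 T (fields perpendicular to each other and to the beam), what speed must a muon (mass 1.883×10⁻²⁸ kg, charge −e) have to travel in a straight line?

Zero net Lorentz force requires |qE| = |q v×B|, i.e. E = vB.
v = E/B = 6.59×10⁴/0.211 = 3.12×10⁵ m/s.

v = 3.12×10⁵ m/s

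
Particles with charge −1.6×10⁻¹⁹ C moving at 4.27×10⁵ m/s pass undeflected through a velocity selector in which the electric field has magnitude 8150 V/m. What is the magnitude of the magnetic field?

Balance of forces in the selector: qE = qvB ⇒ B = E/v.
B = 8150/4.27×10⁵ = 0.0191 T.

B = 0.0191 T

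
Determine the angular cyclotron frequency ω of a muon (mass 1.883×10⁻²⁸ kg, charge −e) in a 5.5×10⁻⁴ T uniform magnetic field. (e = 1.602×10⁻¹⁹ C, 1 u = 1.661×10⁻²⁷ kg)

ω ≈ 4.7×10⁵ rad/s

ω = |q|B/m.
ω = (1.602×10⁻¹⁹)(5.5×10⁻⁴)/1.883×10⁻²⁸ ≈ 4.7×10⁵ rad/s.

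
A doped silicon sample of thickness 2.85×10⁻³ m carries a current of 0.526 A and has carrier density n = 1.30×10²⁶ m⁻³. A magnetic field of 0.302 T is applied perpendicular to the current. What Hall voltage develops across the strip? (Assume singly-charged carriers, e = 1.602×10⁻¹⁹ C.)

V_H ≈ 2.68×10⁻⁶ V

V_H = IB/(n e t).
V_H = (0.526)(0.302)/((1.30×10²⁶)(1.602×10⁻¹⁹)(2.85×10⁻³)) ≈ 2.68×10⁻⁶ V.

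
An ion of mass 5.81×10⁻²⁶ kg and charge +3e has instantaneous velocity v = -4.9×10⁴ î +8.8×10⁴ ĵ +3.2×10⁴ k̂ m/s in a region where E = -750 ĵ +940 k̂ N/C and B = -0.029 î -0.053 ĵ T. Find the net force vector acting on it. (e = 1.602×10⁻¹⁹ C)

v×B = (1700, -928, 5150) N/C.
E + v×B = (1700, -1680, 6090) N/C.
F = q(E + v×B) = (4.806×10⁻¹⁹ C)·(1700, -1680, 6090) = (8.15×10⁻¹⁶, -8.06×10⁻¹⁶, 2.93×10⁻¹⁵) N.

F ≈ (8.15×10⁻¹⁶, -8.06×10⁻¹⁶, 2.93×10⁻¹⁵) N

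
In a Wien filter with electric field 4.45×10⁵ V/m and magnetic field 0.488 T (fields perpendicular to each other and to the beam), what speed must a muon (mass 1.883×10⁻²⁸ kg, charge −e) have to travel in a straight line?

For undeflected motion the electric and magnetic forces balance: qE = qvB.
v = E/B = 4.45×10⁵/0.488 = 9.12×10⁵ m/s.

v = 9.12×10⁵ m/s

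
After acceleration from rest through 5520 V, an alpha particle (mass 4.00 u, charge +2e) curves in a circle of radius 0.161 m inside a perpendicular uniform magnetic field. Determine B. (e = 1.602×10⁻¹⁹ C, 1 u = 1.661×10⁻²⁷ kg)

B ≈ 0.0940 T

v = √(2|q|V/m) = √(2·3.204×10⁻¹⁹·5520/6.644×10⁻²⁷) ≈ 7.297×10⁵ m/s.
B = mv/(|q|r) = (6.644×10⁻²⁷)(7.297×10⁵)/((3.204×10⁻¹⁹)(0.161)) ≈ 0.0940 T.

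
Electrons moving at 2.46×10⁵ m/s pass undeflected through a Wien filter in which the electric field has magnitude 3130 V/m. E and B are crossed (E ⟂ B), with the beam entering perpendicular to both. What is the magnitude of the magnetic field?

B = 0.0127 T

Balance of forces in the selector: qE = qvB ⇒ B = E/v.
B = 3130/2.46×10⁵ = 0.0127 T.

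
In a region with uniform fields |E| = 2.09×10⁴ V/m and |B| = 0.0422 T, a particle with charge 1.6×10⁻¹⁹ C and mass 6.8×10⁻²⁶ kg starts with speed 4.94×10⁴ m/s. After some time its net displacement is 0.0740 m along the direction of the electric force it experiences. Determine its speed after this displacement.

v_f ≈ 9.86×10⁴ m/s

B does no work; ΔKE = |q|E d.
½mv_f² = ½mv₀² + |q|Ed = ½(6.8×10⁻²⁶)(4.94×10⁴)² + (1.6×10⁻¹⁹)(2.09×10⁴)(0.0740) ≈ 8.297×10⁻¹⁷ J + 2.475×10⁻¹⁶ J ≈ 3.304×10⁻¹⁶ J.
v_f = √(2·3.304×10⁻¹⁶/6.8×10⁻²⁶) ≈ 9.86×10⁴ m/s.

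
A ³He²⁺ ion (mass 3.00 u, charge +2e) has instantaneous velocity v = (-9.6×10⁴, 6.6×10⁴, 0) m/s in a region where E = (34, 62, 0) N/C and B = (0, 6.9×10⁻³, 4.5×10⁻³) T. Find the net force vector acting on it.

F ≈ (1.06×10⁻¹⁶, 1.58×10⁻¹⁶, -2.12×10⁻¹⁶) N

v×B = (297, 432, -662) N/C.
E + v×B = (331, 494, -662) N/C.
F = q(E + v×B) = (3.204×10⁻¹⁹ C)·(331, 494, -662) = (1.06×10⁻¹⁶, 1.58×10⁻¹⁶, -2.12×10⁻¹⁶) N.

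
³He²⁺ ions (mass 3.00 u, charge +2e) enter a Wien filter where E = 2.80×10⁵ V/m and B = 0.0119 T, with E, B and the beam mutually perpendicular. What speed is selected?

For undeflected motion the electric and magnetic forces balance: qE = qvB.
v = E/B = 2.80×10⁵/0.0119 = 2.35×10⁷ m/s.

v = 2.35×10⁷ m/s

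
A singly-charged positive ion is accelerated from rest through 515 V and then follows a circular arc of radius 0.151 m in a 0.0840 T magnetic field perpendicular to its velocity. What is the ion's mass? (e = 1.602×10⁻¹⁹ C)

Combine |q|V = ½mv² and r = mv/(|q|B): eliminate v to get m = qB²r²/(2V).
m = (1.602×10⁻¹⁹)(0.0840)²(0.151)²/(2·515) ≈ 2.50×10⁻²⁶ kg.

m ≈ 2.50×10⁻²⁶ kg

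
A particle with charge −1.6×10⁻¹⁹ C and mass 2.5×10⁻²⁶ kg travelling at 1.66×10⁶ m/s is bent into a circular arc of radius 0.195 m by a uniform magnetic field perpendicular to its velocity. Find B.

From |q|vB = mv²/r, B = mv/(|q|r).
B = (2.5×10⁻²⁶)(1.66×10⁶)/((1.6×10⁻¹⁹)(0.195)) ≈ 1.33 T.

B ≈ 1.33 T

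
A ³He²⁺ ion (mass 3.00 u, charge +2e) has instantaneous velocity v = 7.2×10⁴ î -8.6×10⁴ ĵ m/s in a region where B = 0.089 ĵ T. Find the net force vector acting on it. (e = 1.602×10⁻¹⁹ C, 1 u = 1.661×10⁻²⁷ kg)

v×B = (0, 0, 6410) N/C.
F = q v×B = (3.204×10⁻¹⁹ C)·(0, 0, 6410) = (0, 0, 2.05×10⁻¹⁵) N.

F ≈ (0, 0, 2.05×10⁻¹⁵) N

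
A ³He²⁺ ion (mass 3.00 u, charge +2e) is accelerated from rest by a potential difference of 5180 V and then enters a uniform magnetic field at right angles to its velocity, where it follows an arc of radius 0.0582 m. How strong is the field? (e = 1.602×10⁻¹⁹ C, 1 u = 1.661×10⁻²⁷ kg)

B ≈ 0.218 T

v = √(2|q|V/m) = √(2·3.204×10⁻¹⁹·5180/4.983×10⁻²⁷) ≈ 8.162×10⁵ m/s.
B = mv/(|q|r) = (4.983×10⁻²⁷)(8.162×10⁵)/((3.204×10⁻¹⁹)(0.0582)) ≈ 0.218 T.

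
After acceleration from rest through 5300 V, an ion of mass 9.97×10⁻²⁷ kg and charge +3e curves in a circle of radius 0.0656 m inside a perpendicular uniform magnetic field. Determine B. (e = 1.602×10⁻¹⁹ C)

B ≈ 0.226 T

v = √(2|q|V/m) = √(2·4.806×10⁻¹⁹·5300/9.97×10⁻²⁷) ≈ 7.148×10⁵ m/s.
B = mv/(|q|r) = (9.97×10⁻²⁷)(7.148×10⁵)/((4.806×10⁻¹⁹)(0.0656)) ≈ 0.226 T.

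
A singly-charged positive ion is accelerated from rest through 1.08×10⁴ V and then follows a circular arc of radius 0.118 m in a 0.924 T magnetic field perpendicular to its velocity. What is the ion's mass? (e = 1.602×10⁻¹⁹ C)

m ≈ 8.82×10⁻²⁶ kg

Combine |q|V = ½mv² and r = mv/(|q|B): eliminate v to get m = qB²r²/(2V).
m = (1.602×10⁻¹⁹)(0.924)²(0.118)²/(2·1.08×10⁴) ≈ 8.82×10⁻²⁶ kg.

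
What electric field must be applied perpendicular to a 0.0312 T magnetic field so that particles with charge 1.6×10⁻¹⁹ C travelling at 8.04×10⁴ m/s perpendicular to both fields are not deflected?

E = 2510 V/m

For straight-line motion qE = qvB, so E = vB.
E = 8.04×10⁴ × 0.0312 = 2510 V/m.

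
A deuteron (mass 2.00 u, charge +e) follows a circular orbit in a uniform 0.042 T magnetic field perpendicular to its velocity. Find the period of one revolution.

The cyclotron period depends only on m, q, B: T = 2πm/(|q|B).
T = 2π(3.322×10⁻²⁷)/((1.602×10⁻¹⁹)(0.042)) ≈ 3.1×10⁻⁶ s.

T ≈ 3.1×10⁻⁶ s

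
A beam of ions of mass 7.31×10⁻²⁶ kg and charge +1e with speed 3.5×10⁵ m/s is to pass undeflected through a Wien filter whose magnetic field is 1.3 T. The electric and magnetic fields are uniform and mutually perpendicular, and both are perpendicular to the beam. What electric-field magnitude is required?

E = 4.6×10⁵ V/m

For straight-line motion qE = qvB, so E = vB.
E = 3.5×10⁵ × 1.3 = 4.6×10⁵ V/m.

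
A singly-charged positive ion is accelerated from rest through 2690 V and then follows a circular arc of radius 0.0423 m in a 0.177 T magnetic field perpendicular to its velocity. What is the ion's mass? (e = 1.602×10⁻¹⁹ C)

Combine |q|V = ½mv² and r = mv/(|q|B): eliminate v to get m = qB²r²/(2V).
m = (1.602×10⁻¹⁹)(0.177)²(0.0423)²/(2·2690) ≈ 1.67×10⁻²⁷ kg.

m ≈ 1.67×10⁻²⁷ kg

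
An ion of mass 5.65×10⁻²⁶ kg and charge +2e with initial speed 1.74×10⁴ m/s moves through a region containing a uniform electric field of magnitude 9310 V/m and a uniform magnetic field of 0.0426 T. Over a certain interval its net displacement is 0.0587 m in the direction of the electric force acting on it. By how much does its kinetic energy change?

The magnetic force is always ⟂ v and does no work; only the electric force changes KE.
ΔKE = F_E · d = |q|E d = (3.204×10⁻¹⁹)(9310)(0.0587) ≈ 1.75×10⁻¹⁶ J.

ΔKE ≈ 1.75×10⁻¹⁶ J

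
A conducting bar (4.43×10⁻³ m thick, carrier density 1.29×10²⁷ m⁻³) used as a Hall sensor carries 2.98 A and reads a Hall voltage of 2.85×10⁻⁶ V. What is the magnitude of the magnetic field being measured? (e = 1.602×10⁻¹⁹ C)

B ≈ 0.876 T

From V_H = IB/(n e t), B = V_H n e t / I.
B = (2.85×10⁻⁶)(1.29×10²⁷)(1.602×10⁻¹⁹)(4.43×10⁻³)/2.98 ≈ 0.876 T.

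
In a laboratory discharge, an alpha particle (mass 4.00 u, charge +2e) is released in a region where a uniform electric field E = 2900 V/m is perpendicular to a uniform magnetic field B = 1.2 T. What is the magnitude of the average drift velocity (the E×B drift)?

The E×B drift speed is v_d = E/B.
v_d = 2900/1.2 = 2400 m/s.

v_d ≈ 2400 m/s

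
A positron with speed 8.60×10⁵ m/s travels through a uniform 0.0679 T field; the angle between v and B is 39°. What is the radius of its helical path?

r ≈ 4.53×10⁻⁵ m

v⊥ = v sinθ = 8.60×10⁵·sin39° ≈ 5.412×10⁵ m/s.
r = m v⊥/(|q|B) = (9.109×10⁻³¹)(5.412×10⁵)/((1.602×10⁻¹⁹)(0.0679)) ≈ 4.53×10⁻⁵ m.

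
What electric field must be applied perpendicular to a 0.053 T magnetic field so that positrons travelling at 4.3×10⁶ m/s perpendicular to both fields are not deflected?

For straight-line motion qE = qvB, so E = vB.
E = 4.3×10⁶ × 0.053 = 2.3×10⁵ V/m.

E = 2.3×10⁵ V/m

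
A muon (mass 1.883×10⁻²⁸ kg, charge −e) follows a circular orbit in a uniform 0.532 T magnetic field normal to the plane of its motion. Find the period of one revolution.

T ≈ 1.39×10⁻⁸ s

The cyclotron period depends only on m, q, B: T = 2πm/(|q|B).
T = 2π(1.883×10⁻²⁸)/((1.602×10⁻¹⁹)(0.532)) ≈ 1.39×10⁻⁸ s.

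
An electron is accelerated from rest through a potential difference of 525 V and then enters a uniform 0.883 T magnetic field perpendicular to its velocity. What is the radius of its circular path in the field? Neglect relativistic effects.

Acceleration: |q|V = ½mv² ⇒ v = √(2|q|V/m) = √(2·1.602×10⁻¹⁹·525/9.109×10⁻³¹) ≈ 1.359×10⁷ m/s.
In the field: r = mv/(|q|B) = (9.109×10⁻³¹)(1.359×10⁷)/((1.602×10⁻¹⁹)(0.883)) ≈ 8.75×10⁻⁵ m.

r ≈ 8.75×10⁻⁵ m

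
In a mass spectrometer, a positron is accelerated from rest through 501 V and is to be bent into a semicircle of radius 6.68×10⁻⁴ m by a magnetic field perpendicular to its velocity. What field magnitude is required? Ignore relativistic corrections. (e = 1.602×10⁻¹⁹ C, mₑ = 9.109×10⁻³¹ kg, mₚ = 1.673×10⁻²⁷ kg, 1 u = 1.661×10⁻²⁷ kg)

B ≈ 0.113 T

v = √(2|q|V/m) = √(2·1.602×10⁻¹⁹·501/9.109×10⁻³¹) ≈ 1.327×10⁷ m/s.
B = mv/(|q|r) = (9.109×10⁻³¹)(1.327×10⁷)/((1.602×10⁻¹⁹)(6.68×10⁻⁴)) ≈ 0.113 T.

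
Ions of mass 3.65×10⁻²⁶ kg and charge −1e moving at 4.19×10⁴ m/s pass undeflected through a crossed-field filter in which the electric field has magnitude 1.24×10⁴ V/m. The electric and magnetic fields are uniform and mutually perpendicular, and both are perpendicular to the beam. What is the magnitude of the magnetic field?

B = 0.296 T

Balance of forces in the selector: qE = qvB ⇒ B = E/v.
B = 1.24×10⁴/4.19×10⁴ = 0.296 T.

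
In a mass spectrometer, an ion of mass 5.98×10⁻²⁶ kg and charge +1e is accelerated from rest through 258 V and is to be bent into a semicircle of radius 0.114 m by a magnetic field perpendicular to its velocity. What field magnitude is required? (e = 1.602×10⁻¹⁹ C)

v = √(2|q|V/m) = √(2·1.602×10⁻¹⁹·258/5.98×10⁻²⁶) ≈ 3.718×10⁴ m/s.
B = mv/(|q|r) = (5.98×10⁻²⁶)(3.718×10⁴)/((1.602×10⁻¹⁹)(0.114)) ≈ 0.122 T.

B ≈ 0.122 T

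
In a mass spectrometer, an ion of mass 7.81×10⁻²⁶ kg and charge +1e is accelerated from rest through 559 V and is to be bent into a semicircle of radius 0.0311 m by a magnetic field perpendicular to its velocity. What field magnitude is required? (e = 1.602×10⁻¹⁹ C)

v = √(2|q|V/m) = √(2·1.602×10⁻¹⁹·559/7.81×10⁻²⁶) ≈ 4.789×10⁴ m/s.
B = mv/(|q|r) = (7.81×10⁻²⁶)(4.789×10⁴)/((1.602×10⁻¹⁹)(0.0311)) ≈ 0.751 T.

B ≈ 0.751 T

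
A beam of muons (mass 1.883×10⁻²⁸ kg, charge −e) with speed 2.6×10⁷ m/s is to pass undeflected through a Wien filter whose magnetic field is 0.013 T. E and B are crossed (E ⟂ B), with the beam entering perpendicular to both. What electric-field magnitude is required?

E = 3.4×10⁵ V/m

For straight-line motion qE = qvB, so E = vB.
E = 2.6×10⁷ × 0.013 = 3.4×10⁵ V/m.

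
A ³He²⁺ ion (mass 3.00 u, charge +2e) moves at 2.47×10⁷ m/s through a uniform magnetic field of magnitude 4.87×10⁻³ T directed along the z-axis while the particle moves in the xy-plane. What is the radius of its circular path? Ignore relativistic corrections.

The magnetic force provides the centripetal force: |q|vB = mv²/r.
r = mv/(|q|B) = (4.983×10⁻²⁷)(2.47×10⁷)/((3.204×10⁻¹⁹)(4.87×10⁻³)) ≈ 78.9 m.

r ≈ 78.9 m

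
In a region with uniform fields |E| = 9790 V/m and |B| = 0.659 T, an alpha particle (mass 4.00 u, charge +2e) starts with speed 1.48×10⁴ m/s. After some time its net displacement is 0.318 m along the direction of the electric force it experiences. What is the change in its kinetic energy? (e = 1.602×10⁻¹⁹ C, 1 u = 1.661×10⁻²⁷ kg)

The magnetic force is always ⟂ v and does no work; only the electric force changes KE.
ΔKE = F_E · d = |q|E d = (3.204×10⁻¹⁹)(9790)(0.318) ≈ 9.97×10⁻¹⁶ J.

ΔKE ≈ 9.97×10⁻¹⁶ J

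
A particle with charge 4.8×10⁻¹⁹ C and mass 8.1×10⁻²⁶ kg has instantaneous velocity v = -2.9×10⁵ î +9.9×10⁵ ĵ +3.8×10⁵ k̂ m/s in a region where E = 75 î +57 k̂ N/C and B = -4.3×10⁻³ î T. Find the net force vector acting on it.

v×B = (0, -1630, 4260) N/C.
E + v×B = (75.0, -1630, 4310) N/C.
F = q(E + v×B) = (4.8×10⁻¹⁹ C)·(75.0, -1630, 4310) = (3.60×10⁻¹⁷, -7.84×10⁻¹⁶, 2.07×10⁻¹⁵) N.

F ≈ (3.60×10⁻¹⁷, -7.84×10⁻¹⁶, 2.07×10⁻¹⁵) N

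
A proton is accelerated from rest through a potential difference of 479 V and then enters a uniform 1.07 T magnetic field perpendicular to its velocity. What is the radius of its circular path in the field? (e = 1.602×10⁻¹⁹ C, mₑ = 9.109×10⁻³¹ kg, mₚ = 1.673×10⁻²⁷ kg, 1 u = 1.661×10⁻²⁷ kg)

r ≈ 2.96×10⁻³ m

Acceleration: |q|V = ½mv² ⇒ v = √(2|q|V/m) = √(2·1.602×10⁻¹⁹·479/1.673×10⁻²⁷) ≈ 3.029×10⁵ m/s.
In the field: r = mv/(|q|B) = (1.673×10⁻²⁷)(3.029×10⁵)/((1.602×10⁻¹⁹)(1.07)) ≈ 2.96×10⁻³ m.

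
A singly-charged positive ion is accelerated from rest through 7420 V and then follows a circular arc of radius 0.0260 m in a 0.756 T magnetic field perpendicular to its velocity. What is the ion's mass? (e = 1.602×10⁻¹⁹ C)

Combine |q|V = ½mv² and r = mv/(|q|B): eliminate v to get m = qB²r²/(2V).
m = (1.602×10⁻¹⁹)(0.756)²(0.0260)²/(2·7420) ≈ 4.17×10⁻²⁷ kg.

m ≈ 4.17×10⁻²⁷ kg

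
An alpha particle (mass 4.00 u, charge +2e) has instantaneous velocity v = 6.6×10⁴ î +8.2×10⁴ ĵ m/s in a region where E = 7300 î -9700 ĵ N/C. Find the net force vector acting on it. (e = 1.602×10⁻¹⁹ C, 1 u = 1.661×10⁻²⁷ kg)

Only an electric field acts, so F = qE = (3.204×10⁻¹⁹ C)·(7300, -9700, 0) = (2.34×10⁻¹⁵, -3.11×10⁻¹⁵, 0) N.

F ≈ (2.34×10⁻¹⁵, -3.11×10⁻¹⁵, 0) N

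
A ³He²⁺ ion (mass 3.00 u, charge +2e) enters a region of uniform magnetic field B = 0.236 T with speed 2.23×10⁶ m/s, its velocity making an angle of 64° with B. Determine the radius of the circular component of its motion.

r ≈ 0.132 m

v⊥ = v sinθ = 2.23×10⁶·sin64° ≈ 2.004×10⁶ m/s.
r = m v⊥/(|q|B) = (4.983×10⁻²⁷)(2.004×10⁶)/((3.204×10⁻¹⁹)(0.236)) ≈ 0.132 m.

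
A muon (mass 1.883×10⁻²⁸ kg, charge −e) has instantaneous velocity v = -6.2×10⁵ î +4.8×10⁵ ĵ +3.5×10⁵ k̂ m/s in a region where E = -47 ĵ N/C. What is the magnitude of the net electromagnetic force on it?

Only an electric field acts, so F = qE = (−1.602×10⁻¹⁹ C)·(0, -47.0, 0) = (0, 7.53×10⁻¹⁸, 0) N.
|F| = 7.53×10⁻¹⁸ N.

|F| ≈ 7.53×10⁻¹⁸ N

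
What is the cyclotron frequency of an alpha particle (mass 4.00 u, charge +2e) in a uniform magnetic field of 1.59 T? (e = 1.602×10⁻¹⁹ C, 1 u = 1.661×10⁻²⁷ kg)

f ≈ 1.22×10⁷ Hz

f = |q|B/(2πm).
f = (3.204×10⁻¹⁹)(1.59)/(2π·6.644×10⁻²⁷) ≈ 1.22×10⁷ Hz.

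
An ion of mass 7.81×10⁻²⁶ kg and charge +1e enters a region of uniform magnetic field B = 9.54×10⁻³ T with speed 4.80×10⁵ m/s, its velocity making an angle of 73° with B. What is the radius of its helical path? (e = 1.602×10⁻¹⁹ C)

v⊥ = v sinθ = 4.80×10⁵·sin73° ≈ 4.590×10⁵ m/s.
r = m v⊥/(|q|B) = (7.81×10⁻²⁶)(4.590×10⁵)/((1.602×10⁻¹⁹)(9.54×10⁻³)) ≈ 23.5 m.

r ≈ 23.5 m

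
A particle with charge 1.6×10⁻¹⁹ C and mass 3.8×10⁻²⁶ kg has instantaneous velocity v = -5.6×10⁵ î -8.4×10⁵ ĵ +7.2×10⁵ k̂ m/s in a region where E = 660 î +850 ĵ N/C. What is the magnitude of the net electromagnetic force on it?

Only an electric field acts, so F = qE = (1.6×10⁻¹⁹ C)·(660, 850, 0) = (1.06×10⁻¹⁶, 1.36×10⁻¹⁶, 0) N.
|F| = 1.72×10⁻¹⁶ N.

|F| ≈ 1.72×10⁻¹⁶ N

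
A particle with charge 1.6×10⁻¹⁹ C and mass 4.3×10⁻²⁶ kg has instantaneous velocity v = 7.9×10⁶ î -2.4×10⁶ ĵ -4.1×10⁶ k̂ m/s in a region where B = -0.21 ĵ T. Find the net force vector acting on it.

F ≈ (-1.38×10⁻¹³, 0, -2.65×10⁻¹³) N

v×B = (-8.61×10⁵, 0, -1.66×10⁶) N/C.
F = q v×B = (1.6×10⁻¹⁹ C)·(-8.61×10⁵, 0, -1.66×10⁶) = (-1.38×10⁻¹³, 0, -2.65×10⁻¹³) N.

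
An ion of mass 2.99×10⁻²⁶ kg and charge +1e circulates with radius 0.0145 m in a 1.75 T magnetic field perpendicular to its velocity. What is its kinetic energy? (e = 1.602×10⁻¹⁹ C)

v = |q|Br/m, then KE = ½mv² = (qBr)²/(2m).
v = (1.602×10⁻¹⁹)(1.75)(0.0145)/2.99×10⁻²⁶ ≈ 1.360×10⁵ m/s.
KE = ½(2.99×10⁻²⁶)(1.360×10⁵)² ≈ 2.76×10⁻¹⁶ J = 1720 eV.

KE ≈ 1720 eV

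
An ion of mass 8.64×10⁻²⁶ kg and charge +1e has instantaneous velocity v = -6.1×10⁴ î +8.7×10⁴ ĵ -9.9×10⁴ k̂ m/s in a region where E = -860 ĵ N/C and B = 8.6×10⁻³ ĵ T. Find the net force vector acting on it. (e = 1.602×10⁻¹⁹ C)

v×B = (851, 0, -525) N/C.
E + v×B = (851, -860, -525) N/C.
F = q(E + v×B) = (1.602×10⁻¹⁹ C)·(851, -860, -525) = (1.36×10⁻¹⁶, -1.38×10⁻¹⁶, -8.40×10⁻¹⁷) N.

F ≈ (1.36×10⁻¹⁶, -1.38×10⁻¹⁶, -8.40×10⁻¹⁷) N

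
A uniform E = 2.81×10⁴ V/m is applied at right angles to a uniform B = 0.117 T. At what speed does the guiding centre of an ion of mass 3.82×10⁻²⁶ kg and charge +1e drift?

The E×B drift speed is v_d = E/B.
v_d = 2.81×10⁴/0.117 = 2.40×10⁵ m/s.

v_d ≈ 2.40×10⁵ m/s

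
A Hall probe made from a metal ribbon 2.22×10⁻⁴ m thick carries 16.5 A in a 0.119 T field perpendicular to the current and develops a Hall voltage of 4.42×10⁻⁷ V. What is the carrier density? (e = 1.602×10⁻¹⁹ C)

n ≈ 1.25×10²⁹ m⁻³

From V_H = IB/(n e t), n = IB/(V_H e t).
n = (16.5)(0.119)/((4.42×10⁻⁷)(1.602×10⁻¹⁹)(2.22×10⁻⁴)) ≈ 1.25×10²⁹ m⁻³.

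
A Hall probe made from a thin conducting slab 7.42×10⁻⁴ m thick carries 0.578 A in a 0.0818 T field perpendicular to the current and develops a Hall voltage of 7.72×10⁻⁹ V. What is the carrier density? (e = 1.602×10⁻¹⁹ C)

From V_H = IB/(n e t), n = IB/(V_H e t).
n = (0.578)(0.0818)/((7.72×10⁻⁹)(1.602×10⁻¹⁹)(7.42×10⁻⁴)) ≈ 5.15×10²⁸ m⁻³.

n ≈ 5.15×10²⁸ m⁻³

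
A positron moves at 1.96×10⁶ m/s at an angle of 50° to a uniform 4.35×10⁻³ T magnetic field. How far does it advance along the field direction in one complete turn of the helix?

v∥ = v cosθ = 1.96×10⁶·cos50° ≈ 1.260×10⁶ m/s.
T = 2πm/(|q|B) = 2π(9.109×10⁻³¹)/((1.602×10⁻¹⁹)(4.35×10⁻³)) ≈ 8.213×10⁻⁹ s.
pitch = v∥ T = (1.260×10⁶)(8.213×10⁻⁹) ≈ 0.0103 m.

p ≈ 0.0103 m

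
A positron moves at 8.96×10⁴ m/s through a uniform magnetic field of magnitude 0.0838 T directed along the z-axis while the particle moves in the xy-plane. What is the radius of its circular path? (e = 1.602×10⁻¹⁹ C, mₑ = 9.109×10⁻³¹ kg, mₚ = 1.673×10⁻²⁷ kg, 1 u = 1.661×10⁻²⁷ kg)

The magnetic force provides the centripetal force: |q|vB = mv²/r.
r = mv/(|q|B) = (9.109×10⁻³¹)(8.96×10⁴)/((1.602×10⁻¹⁹)(0.0838)) ≈ 6.08×10⁻⁶ m.

r ≈ 6.08×10⁻⁶ m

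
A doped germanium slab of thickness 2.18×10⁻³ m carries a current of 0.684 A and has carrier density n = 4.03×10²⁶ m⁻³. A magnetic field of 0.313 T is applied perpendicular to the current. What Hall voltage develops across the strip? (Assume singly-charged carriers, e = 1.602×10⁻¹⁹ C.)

V_H = IB/(n e t).
V_H = (0.684)(0.313)/((4.03×10²⁶)(1.602×10⁻¹⁹)(2.18×10⁻³)) ≈ 1.52×10⁻⁶ V.

V_H ≈ 1.52×10⁻⁶ V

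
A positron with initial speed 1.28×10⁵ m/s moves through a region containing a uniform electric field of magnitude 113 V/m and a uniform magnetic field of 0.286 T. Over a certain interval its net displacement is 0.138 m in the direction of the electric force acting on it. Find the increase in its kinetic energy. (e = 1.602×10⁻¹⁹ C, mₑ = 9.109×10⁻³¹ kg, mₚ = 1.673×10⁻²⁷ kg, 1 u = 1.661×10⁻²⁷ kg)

ΔKE ≈ 2.50×10⁻¹⁸ J

The magnetic force is always ⟂ v and does no work; only the electric force changes KE.
ΔKE = F_E · d = |q|E d = (1.602×10⁻¹⁹)(113)(0.138) ≈ 2.50×10⁻¹⁸ J.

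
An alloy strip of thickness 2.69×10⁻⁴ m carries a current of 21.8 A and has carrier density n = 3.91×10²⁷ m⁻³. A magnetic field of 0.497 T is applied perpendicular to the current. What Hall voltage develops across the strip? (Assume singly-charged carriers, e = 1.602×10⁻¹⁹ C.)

V_H = IB/(n e t).
V_H = (21.8)(0.497)/((3.91×10²⁷)(1.602×10⁻¹⁹)(2.69×10⁻⁴)) ≈ 6.43×10⁻⁵ V.

V_H ≈ 6.43×10⁻⁵ V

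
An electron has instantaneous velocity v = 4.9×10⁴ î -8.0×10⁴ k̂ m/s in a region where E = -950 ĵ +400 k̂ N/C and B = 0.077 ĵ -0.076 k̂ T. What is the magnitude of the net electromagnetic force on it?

|F| ≈ 1.27×10⁻¹⁵ N

v×B = (6160, 3720, 3770) N/C.
E + v×B = (6160, 2770, 4170) N/C.
F = q(E + v×B) = (−1.602×10⁻¹⁹ C)·(6160, 2770, 4170) = (-9.87×10⁻¹⁶, -4.44×10⁻¹⁶, -6.69×10⁻¹⁶) N.
|F| = 1.27×10⁻¹⁵ N.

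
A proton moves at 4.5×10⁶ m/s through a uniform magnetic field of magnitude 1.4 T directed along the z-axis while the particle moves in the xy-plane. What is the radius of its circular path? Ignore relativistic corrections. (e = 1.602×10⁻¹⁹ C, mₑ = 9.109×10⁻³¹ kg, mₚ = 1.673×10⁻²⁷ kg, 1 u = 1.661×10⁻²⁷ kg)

The magnetic force provides the centripetal force: |q|vB = mv²/r.
r = mv/(|q|B) = (1.673×10⁻²⁷)(4.5×10⁶)/((1.602×10⁻¹⁹)(1.4)) ≈ 0.034 m.

r ≈ 0.034 m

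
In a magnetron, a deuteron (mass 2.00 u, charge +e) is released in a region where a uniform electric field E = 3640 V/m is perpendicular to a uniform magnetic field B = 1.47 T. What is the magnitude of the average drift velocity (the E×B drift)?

v_d ≈ 2480 m/s

In crossed fields the guiding centre drifts at v_d = |E×B|/B² = E/B, independent of charge and mass.
v_d = 3640/1.47 = 2480 m/s.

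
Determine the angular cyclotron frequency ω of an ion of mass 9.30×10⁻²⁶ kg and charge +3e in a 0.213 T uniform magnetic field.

ω ≈ 1.10×10⁶ rad/s

ω = |q|B/m.
ω = (4.806×10⁻¹⁹)(0.213)/9.30×10⁻²⁶ ≈ 1.10×10⁶ rad/s.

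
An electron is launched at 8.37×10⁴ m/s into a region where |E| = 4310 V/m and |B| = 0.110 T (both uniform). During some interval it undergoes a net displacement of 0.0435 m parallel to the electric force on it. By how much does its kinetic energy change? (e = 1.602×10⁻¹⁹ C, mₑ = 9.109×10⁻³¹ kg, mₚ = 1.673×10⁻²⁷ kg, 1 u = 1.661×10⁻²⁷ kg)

The magnetic force is always ⟂ v and does no work; only the electric force changes KE.
ΔKE = F_E · d = |q|E d = (1.602×10⁻¹⁹)(4310)(0.0435) ≈ 3.00×10⁻¹⁷ J.

ΔKE ≈ 3.00×10⁻¹⁷ J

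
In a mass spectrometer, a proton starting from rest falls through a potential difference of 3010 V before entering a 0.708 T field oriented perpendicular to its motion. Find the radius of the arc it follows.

r ≈ 0.0112 m

Acceleration: |q|V = ½mv² ⇒ v = √(2|q|V/m) = √(2·1.602×10⁻¹⁹·3010/1.673×10⁻²⁷) ≈ 7.592×10⁵ m/s.
In the field: r = mv/(|q|B) = (1.673×10⁻²⁷)(7.592×10⁵)/((1.602×10⁻¹⁹)(0.708)) ≈ 0.0112 m.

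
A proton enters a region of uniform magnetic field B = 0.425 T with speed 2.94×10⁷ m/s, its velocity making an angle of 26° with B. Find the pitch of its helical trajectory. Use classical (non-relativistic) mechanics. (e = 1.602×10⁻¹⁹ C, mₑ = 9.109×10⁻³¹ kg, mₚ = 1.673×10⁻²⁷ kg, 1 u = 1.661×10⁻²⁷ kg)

v∥ = v cosθ = 2.94×10⁷·cos26° ≈ 2.642×10⁷ m/s.
T = 2πm/(|q|B) = 2π(1.673×10⁻²⁷)/((1.602×10⁻¹⁹)(0.425)) ≈ 1.544×10⁻⁷ s.
pitch = v∥ T = (2.642×10⁷)(1.544×10⁻⁷) ≈ 4.08 m.

p ≈ 4.08 m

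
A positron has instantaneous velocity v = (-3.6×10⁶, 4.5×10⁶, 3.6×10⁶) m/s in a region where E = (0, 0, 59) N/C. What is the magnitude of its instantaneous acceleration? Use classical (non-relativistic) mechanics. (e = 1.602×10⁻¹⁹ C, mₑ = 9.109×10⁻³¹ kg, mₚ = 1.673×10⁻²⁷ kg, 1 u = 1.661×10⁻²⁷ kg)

Only an electric field acts, so F = qE = (1.602×10⁻¹⁹ C)·(0, 0, 59.0) = (0, 0, 9.45×10⁻¹⁸) N.
|a| = |F|/m = 9.452×10⁻¹⁸/9.109×10⁻³¹ ≈ 1.04×10¹³ m/s².

|a| ≈ 1.04×10¹³ m/s²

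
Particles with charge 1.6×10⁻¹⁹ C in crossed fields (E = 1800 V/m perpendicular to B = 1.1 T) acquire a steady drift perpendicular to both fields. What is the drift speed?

v_d ≈ 1600 m/s

In crossed fields the guiding centre drifts at v_d = |E×B|/B² = E/B, independent of charge and mass.
v_d = 1800/1.1 = 1600 m/s.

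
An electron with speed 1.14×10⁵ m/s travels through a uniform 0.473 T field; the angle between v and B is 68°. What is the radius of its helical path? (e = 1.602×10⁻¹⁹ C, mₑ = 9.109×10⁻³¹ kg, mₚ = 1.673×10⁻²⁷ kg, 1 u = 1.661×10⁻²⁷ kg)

v⊥ = v sinθ = 1.14×10⁵·sin68° ≈ 1.057×10⁵ m/s.
r = m v⊥/(|q|B) = (9.109×10⁻³¹)(1.057×10⁵)/((1.602×10⁻¹⁹)(0.473)) ≈ 1.27×10⁻⁶ m.

r ≈ 1.27×10⁻⁶ m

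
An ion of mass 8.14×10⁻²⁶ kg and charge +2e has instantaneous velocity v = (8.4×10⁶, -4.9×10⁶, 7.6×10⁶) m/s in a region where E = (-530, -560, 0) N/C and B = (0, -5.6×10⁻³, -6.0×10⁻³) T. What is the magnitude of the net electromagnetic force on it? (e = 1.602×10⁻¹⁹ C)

|F| ≈ 3.17×10⁻¹⁴ N

v×B = (7.20×10⁴, 5.04×10⁴, -4.70×10⁴) N/C.
E + v×B = (7.14×10⁴, 4.98×10⁴, -4.70×10⁴) N/C.
F = q(E + v×B) = (3.204×10⁻¹⁹ C)·(7.14×10⁴, 4.98×10⁴, -4.70×10⁴) = (2.29×10⁻¹⁴, 1.60×10⁻¹⁴, -1.51×10⁻¹⁴) N.
|F| = 3.17×10⁻¹⁴ N.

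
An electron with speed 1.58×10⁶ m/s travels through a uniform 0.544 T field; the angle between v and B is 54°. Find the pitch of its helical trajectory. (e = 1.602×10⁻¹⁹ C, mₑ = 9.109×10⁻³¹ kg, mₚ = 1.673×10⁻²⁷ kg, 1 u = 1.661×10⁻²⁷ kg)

v∥ = v cosθ = 1.58×10⁶·cos54° ≈ 9.287×10⁵ m/s.
T = 2πm/(|q|B) = 2π(9.109×10⁻³¹)/((1.602×10⁻¹⁹)(0.544)) ≈ 6.567×10⁻¹¹ s.
pitch = v∥ T = (9.287×10⁵)(6.567×10⁻¹¹) ≈ 6.10×10⁻⁵ m.

p ≈ 6.10×10⁻⁵ m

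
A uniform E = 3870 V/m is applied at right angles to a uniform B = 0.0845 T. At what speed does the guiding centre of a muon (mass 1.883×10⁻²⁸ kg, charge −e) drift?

v_d ≈ 4.58×10⁴ m/s

In crossed fields the guiding centre drifts at v_d = |E×B|/B² = E/B, independent of charge and mass.
v_d = 3870/0.0845 = 4.58×10⁴ m/s.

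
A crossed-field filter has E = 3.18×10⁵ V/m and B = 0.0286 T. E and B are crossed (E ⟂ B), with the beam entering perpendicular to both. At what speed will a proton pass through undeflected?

For undeflected motion the electric and magnetic forces balance: qE = qvB.
v = E/B = 3.18×10⁵/0.0286 = 1.11×10⁷ m/s.
The result is independent of the particle's charge and mass.

v = 1.11×10⁷ m/s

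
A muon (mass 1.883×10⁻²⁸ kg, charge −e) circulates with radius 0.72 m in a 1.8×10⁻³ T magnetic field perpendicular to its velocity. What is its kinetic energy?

v = |q|Br/m, then KE = ½mv² = (qBr)²/(2m).
v = (1.602×10⁻¹⁹)(1.8×10⁻³)(0.72)/1.883×10⁻²⁸ ≈ 1.103×10⁶ m/s.
KE = ½(1.883×10⁻²⁸)(1.103×10⁶)² ≈ 1.1×10⁻¹⁶ J.

KE ≈ 1.1×10⁻¹⁶ J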